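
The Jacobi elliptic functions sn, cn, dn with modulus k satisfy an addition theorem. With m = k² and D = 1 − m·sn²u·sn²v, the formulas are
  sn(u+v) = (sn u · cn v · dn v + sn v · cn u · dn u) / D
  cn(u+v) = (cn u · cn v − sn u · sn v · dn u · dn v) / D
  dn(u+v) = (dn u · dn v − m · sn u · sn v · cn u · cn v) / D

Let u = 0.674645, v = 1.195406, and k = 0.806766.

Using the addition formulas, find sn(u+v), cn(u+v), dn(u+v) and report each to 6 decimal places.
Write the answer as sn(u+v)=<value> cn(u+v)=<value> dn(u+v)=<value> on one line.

sn u = 0.6008221361672422, cn u = 0.7993827372988685, dn u = 0.8746677871271527
sn v = 0.8707655143312188, cn v = 0.4916985042192908, dn v = 0.7116797837653684
m = k² = 0.650871378756
D = 1 − m·sn²u·sn²v = 0.8218485069308234
sn(u+v) = (sn u·cn v·dn v + sn v·cn u·dn u)/D = 0.819081133048769/0.8218485069308234 = 0.9966327445280772
cn(u+v) = (cn u·cn v − sn u·sn v·dn u·dn v)/D = 0.06738743078622633/0.8218485069308234 = 0.08199495432300939
dn(u+v) = (dn u·dn v − m·sn u·sn v·cn u·cn v)/D = 0.4886402859103463/0.8218485069308234 = 0.5945624793250079

sn(u+v)=0.996633 cn(u+v)=0.081995 dn(u+v)=0.594562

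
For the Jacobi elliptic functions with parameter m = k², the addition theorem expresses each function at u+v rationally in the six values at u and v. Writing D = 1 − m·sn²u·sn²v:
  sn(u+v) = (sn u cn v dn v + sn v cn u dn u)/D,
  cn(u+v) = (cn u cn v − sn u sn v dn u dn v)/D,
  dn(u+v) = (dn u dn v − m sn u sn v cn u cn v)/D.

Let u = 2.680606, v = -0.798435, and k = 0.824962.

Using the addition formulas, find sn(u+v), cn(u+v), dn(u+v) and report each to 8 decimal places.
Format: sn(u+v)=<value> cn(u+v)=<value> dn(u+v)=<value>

sn u = 0.9309586310313431, cn u = -0.3651246736503131, dn u = 0.6404432534739297
sn v = -0.6803219532038972, cn v = 0.7329133918743976, dn v = 0.8276532684277608
m = k² = 0.680562301444
D = 1 − m·sn²u·sn²v = 0.7270031571479286
sn(u+v) = (sn u·cn v·dn v + sn v·cn u·dn u)/D = 0.7238053937112526/0.7270031571479286 = 0.9956014449108846
cn(u+v) = (cn u·cn v − sn u·sn v·dn u·dn v)/D = 0.06811271935222086/0.7270031571479286 = 0.09368971603841532
dn(u+v) = (dn u·dn v − m·sn u·sn v·cn u·cn v)/D = 0.4147178744572996/0.7270031571479286 = 0.5704485192117453

sn(u+v)=0.99560144 cn(u+v)=0.09368972 dn(u+v)=0.57044852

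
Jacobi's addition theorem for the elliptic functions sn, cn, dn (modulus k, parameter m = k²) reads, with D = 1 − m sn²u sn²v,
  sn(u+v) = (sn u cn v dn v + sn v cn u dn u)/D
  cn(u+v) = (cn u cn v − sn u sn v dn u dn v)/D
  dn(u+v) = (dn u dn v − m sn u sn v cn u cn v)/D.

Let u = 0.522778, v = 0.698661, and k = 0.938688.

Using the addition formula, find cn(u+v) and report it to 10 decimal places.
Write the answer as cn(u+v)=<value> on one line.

sn u = 0.482143534534328, cn u = 0.8760922394969295, dn u = 0.8917226117673957
sn v = 0.6082503369504219, cn v = 0.793745253591918, dn v = 0.820979762466388
m = k² = 0.881135161344
D = 1 − m·sn²u·sn²v = 0.9242190678677414
cn(u+v) = (cn u·cn v − sn u·sn v·dn u·dn v)/D = 0.4806995480860911/0.9242190678677414 = 0.5201142941089814

cn(u+v)=0.5201142941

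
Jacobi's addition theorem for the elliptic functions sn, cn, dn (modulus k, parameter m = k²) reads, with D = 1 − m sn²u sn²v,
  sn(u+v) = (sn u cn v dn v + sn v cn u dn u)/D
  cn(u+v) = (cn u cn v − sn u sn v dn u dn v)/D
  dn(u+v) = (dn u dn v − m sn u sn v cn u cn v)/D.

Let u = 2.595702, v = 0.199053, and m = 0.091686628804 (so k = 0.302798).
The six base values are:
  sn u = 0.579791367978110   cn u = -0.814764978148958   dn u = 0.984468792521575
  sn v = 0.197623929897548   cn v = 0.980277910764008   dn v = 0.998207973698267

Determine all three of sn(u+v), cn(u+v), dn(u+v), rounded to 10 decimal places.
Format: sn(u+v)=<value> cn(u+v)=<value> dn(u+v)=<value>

sn(u+v)=0.4093145968 cn(u+v)=-0.9123933148 dn(u+v)=0.9922897587

m = k² = 0.091686628804
D = 1 − m·sn²u·sn²v = 0.9987962714599035
sn(u+v) = (sn u·cn v·dn v + sn v·cn u·dn u)/D = 0.4088218931715805/0.9987962714599035 = 0.4093145968336673
cn(u+v) = (cn u·cn v − sn u·sn v·dn u·dn v)/D = -0.9112950408873133/0.9987962714599035 = -0.9123933147600833
dn(u+v) = (dn u·dn v − m·sn u·sn v·cn u·cn v)/D = 0.9910953112454684/0.9987962714599035 = 0.992289758748119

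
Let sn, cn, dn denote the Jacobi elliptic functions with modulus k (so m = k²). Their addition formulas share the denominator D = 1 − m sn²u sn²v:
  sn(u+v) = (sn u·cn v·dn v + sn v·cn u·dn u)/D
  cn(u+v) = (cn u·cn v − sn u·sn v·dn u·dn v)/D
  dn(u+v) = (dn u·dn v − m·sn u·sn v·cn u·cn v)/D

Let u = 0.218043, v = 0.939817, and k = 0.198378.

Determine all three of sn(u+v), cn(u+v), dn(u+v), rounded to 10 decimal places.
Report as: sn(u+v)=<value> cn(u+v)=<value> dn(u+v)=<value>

sn(u+v)=0.9127990017 cn(u+v)=0.4084090872 dn(u+v)=0.9834685093

sn u = 0.2162536260647568, cn u = 0.9763372210531791, dn u = 0.9990793728602638
sn v = 0.8047533258454215, cn v = 0.5936093703276027, dn v = 0.9871744326811035
m = k² = 0.039353830884
D = 1 − m·sn²u·sn²v = 0.9988081012289991
sn(u+v) = (sn u·cn v·dn v + sn v·cn u·dn u)/D = 0.9117110376925728/0.9988081012289991 = 0.9127990017008709
cn(u+v) = (cn u·cn v − sn u·sn v·dn u·dn v)/D = 0.407922304894217/0.9988081012289991 = 0.4084090871832964
dn(u+v) = (dn u·dn v − m·sn u·sn v·cn u·cn v)/D = 0.9822963143549173/0.9988081012289991 = 0.9834685092624253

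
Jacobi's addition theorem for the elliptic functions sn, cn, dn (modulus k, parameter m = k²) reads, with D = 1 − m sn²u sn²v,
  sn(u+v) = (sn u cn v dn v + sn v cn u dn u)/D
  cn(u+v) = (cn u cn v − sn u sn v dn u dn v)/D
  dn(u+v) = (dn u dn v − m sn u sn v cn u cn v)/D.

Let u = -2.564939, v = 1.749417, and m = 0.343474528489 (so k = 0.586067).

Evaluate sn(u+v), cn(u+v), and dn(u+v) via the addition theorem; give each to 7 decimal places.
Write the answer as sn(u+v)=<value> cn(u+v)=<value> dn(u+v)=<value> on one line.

sn(u+v)=-0.7092992 cn(u+v)=0.7049076 dn(u+v)=0.9095032

sn u = -0.7698448719837235, cn u = -0.63823104991873, dn u = 0.8924326298816728
sn v = 0.9999722980166523, cn v = -0.007443332539627451, dn v = 0.8102743369370369
m = k² = 0.343474528489
D = 1 − m·sn²u·sn²v = 0.7964472769744423
sn(u+v) = (sn u·cn v·dn v + sn v·cn u·dn u)/D = -0.5649193926735215/0.7964472769744423 = -0.7092991702094168
cn(u+v) = (cn u·cn v − sn u·sn v·dn u·dn v)/D = 0.561421717411594/0.7964472769744423 = 0.7049075734734538
dn(u+v) = (dn u·dn v − m·sn u·sn v·cn u·cn v)/D = 0.7243713772838262/0.7964472769744423 = 0.9095032379739946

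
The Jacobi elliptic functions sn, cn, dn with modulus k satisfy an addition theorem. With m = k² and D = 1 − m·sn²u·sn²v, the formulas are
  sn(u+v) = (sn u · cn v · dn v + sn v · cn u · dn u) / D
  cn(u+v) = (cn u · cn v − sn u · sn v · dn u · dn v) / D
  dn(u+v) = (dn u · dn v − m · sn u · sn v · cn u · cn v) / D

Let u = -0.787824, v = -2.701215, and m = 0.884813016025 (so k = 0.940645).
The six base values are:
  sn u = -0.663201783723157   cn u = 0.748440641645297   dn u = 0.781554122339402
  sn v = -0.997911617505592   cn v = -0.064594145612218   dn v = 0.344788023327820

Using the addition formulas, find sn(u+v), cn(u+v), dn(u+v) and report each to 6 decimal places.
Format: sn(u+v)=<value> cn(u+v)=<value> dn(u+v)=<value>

m = k² = 0.884813016025
D = 1 − m·sn²u·sn²v = 0.6124506336323136
sn(u+v) = (sn u·cn v·dn v + sn v·cn u·dn u)/D = -0.5689549182189753/0.6124506336323136 = -0.9289808630691187
cn(u+v) = (cn u·cn v − sn u·sn v·dn u·dn v)/D = -0.2266849789268392/0.6124506336323136 = -0.3701277563914321
dn(u+v) = (dn u·dn v − m·sn u·sn v·cn u·cn v)/D = 0.2977804956311942/0.6124506336323136 = 0.4862114255072639

sn(u+v)=-0.928981 cn(u+v)=-0.370128 dn(u+v)=0.486211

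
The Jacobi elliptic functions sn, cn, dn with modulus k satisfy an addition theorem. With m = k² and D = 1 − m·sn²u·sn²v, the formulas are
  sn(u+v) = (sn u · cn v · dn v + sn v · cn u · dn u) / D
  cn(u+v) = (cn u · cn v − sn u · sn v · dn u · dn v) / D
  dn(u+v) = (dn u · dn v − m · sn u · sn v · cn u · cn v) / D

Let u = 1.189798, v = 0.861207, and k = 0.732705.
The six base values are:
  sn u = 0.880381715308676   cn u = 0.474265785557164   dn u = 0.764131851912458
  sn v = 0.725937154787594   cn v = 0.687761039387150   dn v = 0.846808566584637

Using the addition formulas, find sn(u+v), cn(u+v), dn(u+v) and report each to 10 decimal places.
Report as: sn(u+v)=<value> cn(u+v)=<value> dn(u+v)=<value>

sn(u+v)=0.9937192362 cn(u+v)=-0.1119020987 dn(u+v)=0.6854676829

m = k² = 0.536856617025
D = 1 − m·sn²u·sn²v = 0.7807203201448592
sn(u+v) = (sn u·cn v·dn v + sn v·cn u·dn u)/D = 0.7758168001874165/0.7807203201448592 = 0.9937192361580485
cn(u+v) = (cn u·cn v − sn u·sn v·dn u·dn v)/D = -0.08736424230799239/0.7807203201448592 = -0.1119020986821277
dn(u+v) = (dn u·dn v − m·sn u·sn v·cn u·cn v)/D = 0.5351585488511329/0.7807203201448592 = 0.6854676829108747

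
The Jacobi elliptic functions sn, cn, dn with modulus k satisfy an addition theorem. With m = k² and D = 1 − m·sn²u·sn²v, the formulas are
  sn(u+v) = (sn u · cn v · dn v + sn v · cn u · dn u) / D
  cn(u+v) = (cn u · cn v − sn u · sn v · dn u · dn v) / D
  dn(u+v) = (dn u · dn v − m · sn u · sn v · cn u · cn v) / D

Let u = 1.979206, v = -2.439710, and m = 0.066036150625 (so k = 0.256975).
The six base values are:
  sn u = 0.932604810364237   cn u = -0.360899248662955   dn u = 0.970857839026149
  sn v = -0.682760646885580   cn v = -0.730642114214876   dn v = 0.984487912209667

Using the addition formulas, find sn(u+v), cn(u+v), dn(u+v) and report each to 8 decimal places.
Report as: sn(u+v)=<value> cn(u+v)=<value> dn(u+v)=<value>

m = k² = 0.066036150625
D = 1 − m·sn²u·sn²v = 0.9732259534405323
sn(u+v) = (sn u·cn v·dn v + sn v·cn u·dn u)/D = -0.4316034597418252/0.9732259534405323 = -0.4434771372629632
cn(u+v) = (cn u·cn v − sn u·sn v·dn u·dn v)/D = 0.8722884901161541/0.9732259534405323 = 0.8962856847707917
dn(u+v) = (dn u·dn v − m·sn u·sn v·cn u·cn v)/D = 0.9668854328148031/0.9732259534405323 = 0.9934850477391049

sn(u+v)=-0.44347714 cn(u+v)=0.89628568 dn(u+v)=0.99348505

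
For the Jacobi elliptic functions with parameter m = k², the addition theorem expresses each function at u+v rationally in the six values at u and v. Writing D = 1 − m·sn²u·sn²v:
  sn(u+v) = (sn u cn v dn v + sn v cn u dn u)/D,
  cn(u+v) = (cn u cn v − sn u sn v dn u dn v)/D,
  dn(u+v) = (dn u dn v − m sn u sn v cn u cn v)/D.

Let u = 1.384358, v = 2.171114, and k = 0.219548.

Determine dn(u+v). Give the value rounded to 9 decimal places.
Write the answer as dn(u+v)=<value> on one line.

sn u = 0.9798789355137985, cn u = 0.1995927647394694, dn u = 0.9765853188279814
sn v = 0.8429101057961724, cn v = -0.5380544150424615, dn v = 0.9827273691957195
m = k² = 0.048201324304
D = 1 − m·sn²u·sn²v = 0.9671173859382117
dn(u+v) = (dn u·dn v − m·sn u·sn v·cn u·cn v)/D = 0.9639925890285375/0.9671173859382117 = 0.9967689579826519

dn(u+v)=0.996768958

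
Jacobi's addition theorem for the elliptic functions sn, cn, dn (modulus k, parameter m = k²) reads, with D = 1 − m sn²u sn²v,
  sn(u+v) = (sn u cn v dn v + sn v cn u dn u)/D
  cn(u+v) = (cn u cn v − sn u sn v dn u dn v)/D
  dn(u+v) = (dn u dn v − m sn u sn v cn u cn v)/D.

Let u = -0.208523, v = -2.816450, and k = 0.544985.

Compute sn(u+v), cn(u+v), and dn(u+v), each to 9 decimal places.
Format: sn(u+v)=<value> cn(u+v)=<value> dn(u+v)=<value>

sn(u+v)=-0.385978751 cn(u+v)=-0.922507672 dn(u+v)=0.977625578

sn u = -0.2065800692729693, cn u = 0.9784296985369849, dn u = 0.9936423196088478
sn v = -0.5626222459995561, cn v = -0.8267141031253882, dn v = 0.9518317895993938
m = k² = 0.297008650225
D = 1 − m·sn²u·sn²v = 0.9959878262169182
sn(u+v) = (sn u·cn v·dn v + sn v·cn u·dn u)/D = -0.3844301367437354/0.9959878262169182 = -0.3859787505675894
cn(u+v) = (cn u·cn v − sn u·sn v·dn u·dn v)/D = -0.9188064104780152/0.9959878262169182 = -0.9225076715725906
dn(u+v) = (dn u·dn v − m·sn u·sn v·cn u·cn v)/D = 0.9737031745684275/0.9959878262169182 = 0.9776255782832859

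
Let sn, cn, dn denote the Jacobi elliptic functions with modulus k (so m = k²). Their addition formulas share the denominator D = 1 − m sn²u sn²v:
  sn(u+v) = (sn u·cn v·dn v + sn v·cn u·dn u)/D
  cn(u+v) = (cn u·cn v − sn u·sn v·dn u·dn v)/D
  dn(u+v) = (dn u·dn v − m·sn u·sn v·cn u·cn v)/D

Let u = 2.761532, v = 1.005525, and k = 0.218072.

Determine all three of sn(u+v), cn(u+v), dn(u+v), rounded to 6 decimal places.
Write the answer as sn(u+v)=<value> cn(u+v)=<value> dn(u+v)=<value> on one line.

sn u = 0.4058269109670093, cn u = -0.9139499539553439, dn u = 0.9960762224624226
sn v = 0.84090431747953, cn v = 0.5411838216764113, dn v = 0.9830425342575018
m = k² = 0.047555397184
D = 1 − m·sn²u·sn²v = 0.9944617231388035
sn(u+v) = (sn u·cn v·dn v + sn v·cn u·dn u)/D = -0.5496262227543/0.9944617231388035 = -0.5526871572487714
cn(u+v) = (cn u·cn v − sn u·sn v·dn u·dn v)/D = -0.8287732705927712/0.9944617231388035 = -0.8333888085475302
dn(u+v) = (dn u·dn v − m·sn u·sn v·cn u·cn v)/D = 0.9872123161377274/0.9944617231388035 = 0.9927102201800237

sn(u+v)=-0.552687 cn(u+v)=-0.833389 dn(u+v)=0.992710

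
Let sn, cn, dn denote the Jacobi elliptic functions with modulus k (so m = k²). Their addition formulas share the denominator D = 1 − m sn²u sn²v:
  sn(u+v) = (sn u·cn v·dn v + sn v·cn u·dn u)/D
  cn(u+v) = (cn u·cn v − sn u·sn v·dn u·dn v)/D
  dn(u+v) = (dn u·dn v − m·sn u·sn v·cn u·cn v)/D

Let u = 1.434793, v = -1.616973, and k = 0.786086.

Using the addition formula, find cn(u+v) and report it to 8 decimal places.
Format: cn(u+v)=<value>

cn(u+v)=0.98356284

sn u = 0.9427343539653673, cn u = 0.3335445065557242, dn u = 0.6714274674132296
sn v = -0.9757599960128262, cn v = 0.2188433919062885, dn v = 0.6416097158146571
m = k² = 0.617931199396
D = 1 − m·sn²u·sn²v = 0.4771166557372886
cn(u+v) = (cn u·cn v − sn u·sn v·dn u·dn v)/D = 0.4692742153048251/0.4771166557372886 = 0.9835628449810779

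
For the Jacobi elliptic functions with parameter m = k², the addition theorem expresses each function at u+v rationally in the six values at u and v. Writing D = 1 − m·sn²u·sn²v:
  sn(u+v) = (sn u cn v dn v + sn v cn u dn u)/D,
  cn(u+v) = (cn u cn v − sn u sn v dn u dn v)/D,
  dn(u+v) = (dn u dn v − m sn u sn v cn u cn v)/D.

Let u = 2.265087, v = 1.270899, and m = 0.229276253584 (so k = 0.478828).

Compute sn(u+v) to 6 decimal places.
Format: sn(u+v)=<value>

sn(u+v)=-0.185277

sn u = 0.8653867406790663, cn u = -0.5011045689842215, dn u = 0.9101078732678954
sn v = 0.9370711260511258, cn v = 0.3491385179570927, dn v = 0.8936845055582997
m = k² = 0.229276253584
D = 1 − m·sn²u·sn²v = 0.8492266229104807
sn(u+v) = (sn u·cn v·dn v + sn v·cn u·dn u)/D = -0.157342223615188/0.8492266229104807 = -0.185277073716722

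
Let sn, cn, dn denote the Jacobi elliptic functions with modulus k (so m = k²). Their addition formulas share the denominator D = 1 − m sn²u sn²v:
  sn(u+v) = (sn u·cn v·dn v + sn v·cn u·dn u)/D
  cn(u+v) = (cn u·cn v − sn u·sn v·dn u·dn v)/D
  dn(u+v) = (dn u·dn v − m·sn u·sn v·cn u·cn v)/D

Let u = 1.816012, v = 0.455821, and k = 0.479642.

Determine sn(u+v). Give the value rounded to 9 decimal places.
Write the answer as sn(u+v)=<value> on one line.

sn(u+v)=0.862605940

sn u = 0.9923544184340459, cn u = -0.1234208581011598, dn u = 0.879458887375487
sn v = 0.4370754460877879, cn v = 0.8994248464586473, dn v = 0.977778696304184
m = k² = 0.230056448164
D = 1 − m·sn²u·sn²v = 0.9567206385137886
sn(u+v) = (sn u·cn v·dn v + sn v·cn u·dn u)/D = 0.825272905847478/0.9567206385137886 = 0.8626059401514457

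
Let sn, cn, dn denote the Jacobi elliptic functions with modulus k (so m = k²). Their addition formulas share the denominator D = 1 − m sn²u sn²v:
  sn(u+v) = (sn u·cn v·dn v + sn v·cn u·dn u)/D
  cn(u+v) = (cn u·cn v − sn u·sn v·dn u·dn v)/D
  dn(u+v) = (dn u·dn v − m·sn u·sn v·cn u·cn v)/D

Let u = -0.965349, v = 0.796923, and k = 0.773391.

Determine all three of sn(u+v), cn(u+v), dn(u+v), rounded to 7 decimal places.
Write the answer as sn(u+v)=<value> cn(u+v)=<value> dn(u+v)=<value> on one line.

sn u = -0.7781136594714707, cn u = 0.6281235013466031, dn u = 0.7986573034710815
sn v = 0.6837874838854803, cn v = 0.7296812159303294, dn v = 0.8487246030772286
m = k² = 0.598133638881
D = 1 − m·sn²u·sn²v = 0.8306728492817801
sn(u+v) = (sn u·cn v·dn v + sn v·cn u·dn u)/D = -0.138858845939364/0.8306728492817801 = -0.1671643006743566
cn(u+v) = (cn u·cn v − sn u·sn v·dn u·dn v)/D = 0.818984495236814/0.8306728492817801 = 0.9859290525083706
dn(u+v) = (dn u·dn v − m·sn u·sn v·cn u·cn v)/D = 0.8237015854296706/0.8306728492817801 = 0.9916076902499738

sn(u+v)=-0.1671643 cn(u+v)=0.9859291 dn(u+v)=0.9916077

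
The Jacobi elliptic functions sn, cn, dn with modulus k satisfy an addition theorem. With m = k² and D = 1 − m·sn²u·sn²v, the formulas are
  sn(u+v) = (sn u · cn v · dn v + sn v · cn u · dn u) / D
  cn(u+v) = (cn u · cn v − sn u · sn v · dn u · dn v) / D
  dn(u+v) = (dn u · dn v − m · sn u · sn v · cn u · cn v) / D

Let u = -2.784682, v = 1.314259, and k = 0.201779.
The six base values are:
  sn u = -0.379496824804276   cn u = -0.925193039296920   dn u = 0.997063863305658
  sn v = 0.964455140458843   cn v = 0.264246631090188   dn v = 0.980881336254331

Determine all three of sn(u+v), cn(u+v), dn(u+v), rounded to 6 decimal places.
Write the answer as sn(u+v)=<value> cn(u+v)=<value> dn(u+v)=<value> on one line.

sn(u+v)=-0.993469 cn(u+v)=0.114099 dn(u+v)=0.979702

m = k² = 0.040714764841
D = 1 − m·sn²u·sn²v = 0.9945457845625698
sn(u+v) = (sn u·cn v·dn v + sn v·cn u·dn u)/D = -0.9880507701868412/0.9945457845625698 = -0.9934693661402575
cn(u+v) = (cn u·cn v − sn u·sn v·dn u·dn v)/D = 0.1134768395945502/0.9945457845625698 = 0.1140991609998735
dn(u+v) = (dn u·dn v − m·sn u·sn v·cn u·cn v)/D = 0.9743581269190248/0.9945457845625698 = 0.9797016306771396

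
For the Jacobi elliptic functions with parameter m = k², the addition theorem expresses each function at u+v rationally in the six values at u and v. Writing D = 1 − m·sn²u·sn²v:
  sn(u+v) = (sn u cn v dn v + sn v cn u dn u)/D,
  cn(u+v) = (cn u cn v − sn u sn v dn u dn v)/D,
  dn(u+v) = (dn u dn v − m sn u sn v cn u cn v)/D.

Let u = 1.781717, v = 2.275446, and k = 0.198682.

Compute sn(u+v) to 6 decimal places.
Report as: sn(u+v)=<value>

sn u = 0.9817723703149812, cn u = -0.1900605505782393, dn u = 0.9807912122818002
sn v = 0.779463944110049, cn v = -0.6264470926043208, dn v = 0.9879355701366344
m = k² = 0.039474537124
D = 1 − m·sn²u·sn²v = 0.9768830401306041
sn(u+v) = (sn u·cn v·dn v + sn v·cn u·dn u)/D = -0.7529081332839859/0.9768830401306041 = -0.7707249510476976

sn(u+v)=-0.770725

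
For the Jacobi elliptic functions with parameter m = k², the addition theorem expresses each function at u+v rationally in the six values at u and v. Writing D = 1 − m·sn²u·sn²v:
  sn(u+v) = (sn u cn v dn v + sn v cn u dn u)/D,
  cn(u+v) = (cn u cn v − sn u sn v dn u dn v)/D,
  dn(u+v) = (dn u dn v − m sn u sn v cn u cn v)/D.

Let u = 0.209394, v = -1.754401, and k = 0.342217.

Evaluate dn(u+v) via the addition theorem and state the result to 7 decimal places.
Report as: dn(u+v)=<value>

dn(u+v)=0.9399306

sn u = 0.2076934568727632, cn u = 0.9781939623470601, dn u = 0.9974708864337717
sn v = -0.9920411984689881, cn v = -0.1259137027499933, dn v = 0.940608450208465
m = k² = 0.117112475089
D = 1 − m·sn²u·sn²v = 0.9950282623233671
dn(u+v) = (dn u·dn v − m·sn u·sn v·cn u·cn v)/D = 0.9352575114194121/0.9950282623233671 = 0.9399305997958372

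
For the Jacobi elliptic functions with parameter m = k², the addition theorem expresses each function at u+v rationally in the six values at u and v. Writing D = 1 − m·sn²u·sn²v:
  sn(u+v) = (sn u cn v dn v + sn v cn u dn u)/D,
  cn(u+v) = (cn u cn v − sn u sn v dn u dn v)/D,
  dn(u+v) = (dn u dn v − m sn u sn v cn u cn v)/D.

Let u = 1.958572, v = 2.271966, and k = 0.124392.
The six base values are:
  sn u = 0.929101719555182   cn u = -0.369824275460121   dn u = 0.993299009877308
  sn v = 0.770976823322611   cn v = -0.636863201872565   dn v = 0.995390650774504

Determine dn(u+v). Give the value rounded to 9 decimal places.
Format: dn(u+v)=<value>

dn(u+v)=0.994001898

m = k² = 0.015473369664
D = 1 − m·sn²u·sn²v = 0.9920604831587306
dn(u+v) = (dn u·dn v − m·sn u·sn v·cn u·cn v)/D = 0.986110003607789/0.9920604831587306 = 0.9940018984205527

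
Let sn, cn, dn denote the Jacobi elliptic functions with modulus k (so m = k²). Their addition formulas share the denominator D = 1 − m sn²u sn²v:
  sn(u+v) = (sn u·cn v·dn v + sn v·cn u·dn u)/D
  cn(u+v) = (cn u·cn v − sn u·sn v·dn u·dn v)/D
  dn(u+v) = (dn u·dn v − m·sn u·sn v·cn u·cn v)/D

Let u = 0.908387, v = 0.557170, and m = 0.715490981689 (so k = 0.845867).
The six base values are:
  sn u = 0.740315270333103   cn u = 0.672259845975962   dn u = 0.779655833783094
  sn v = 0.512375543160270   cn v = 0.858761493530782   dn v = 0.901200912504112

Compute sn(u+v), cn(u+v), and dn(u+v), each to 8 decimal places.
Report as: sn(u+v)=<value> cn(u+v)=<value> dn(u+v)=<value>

m = k² = 0.715490981689
D = 1 − m·sn²u·sn²v = 0.8970528417884896
sn(u+v) = (sn u·cn v·dn v + sn v·cn u·dn u)/D = 0.8414943727607271/0.8970528417884896 = 0.9380655559632436
cn(u+v) = (cn u·cn v − sn u·sn v·dn u·dn v)/D = 0.3107909612148259/0.8970528417884896 = 0.3464578079873084
dn(u+v) = (dn u·dn v − m·sn u·sn v·cn u·cn v)/D = 0.5459445881130981/0.8970528417884896 = 0.6085980253121175

sn(u+v)=0.93806556 cn(u+v)=0.34645781 dn(u+v)=0.60859803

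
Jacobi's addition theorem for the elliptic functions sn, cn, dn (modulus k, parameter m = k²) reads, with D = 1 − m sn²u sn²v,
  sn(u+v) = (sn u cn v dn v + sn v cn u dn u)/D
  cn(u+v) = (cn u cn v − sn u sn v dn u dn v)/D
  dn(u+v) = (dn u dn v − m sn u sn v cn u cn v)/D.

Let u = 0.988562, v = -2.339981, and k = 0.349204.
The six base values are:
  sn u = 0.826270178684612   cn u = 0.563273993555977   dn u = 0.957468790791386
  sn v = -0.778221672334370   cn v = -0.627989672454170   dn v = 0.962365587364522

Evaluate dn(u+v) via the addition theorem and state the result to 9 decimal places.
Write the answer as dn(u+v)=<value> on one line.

m = k² = 0.121943433616
D = 1 − m·sn²u·sn²v = 0.949579259559821
dn(u+v) = (dn u·dn v − m·sn u·sn v·cn u·cn v)/D = 0.8936982365512585/0.949579259559821 = 0.9411518075547835

dn(u+v)=0.941151808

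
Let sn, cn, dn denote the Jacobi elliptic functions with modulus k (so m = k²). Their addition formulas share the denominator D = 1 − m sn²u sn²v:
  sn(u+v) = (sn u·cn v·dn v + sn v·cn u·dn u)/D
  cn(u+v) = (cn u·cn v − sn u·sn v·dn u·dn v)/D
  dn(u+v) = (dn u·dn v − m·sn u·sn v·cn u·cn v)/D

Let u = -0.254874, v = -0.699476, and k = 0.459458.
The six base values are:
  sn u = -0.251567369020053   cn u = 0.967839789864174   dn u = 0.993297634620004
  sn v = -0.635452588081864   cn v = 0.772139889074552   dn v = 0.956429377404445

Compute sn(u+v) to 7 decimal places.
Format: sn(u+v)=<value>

m = k² = 0.211101653764
D = 1 − m·sn²u·sn²v = 0.994605309213144
sn(u+v) = (sn u·cn v·dn v + sn v·cn u·dn u)/D = -0.7966760514569774/0.994605309213144 = -0.8009971835835532

sn(u+v)=-0.8009972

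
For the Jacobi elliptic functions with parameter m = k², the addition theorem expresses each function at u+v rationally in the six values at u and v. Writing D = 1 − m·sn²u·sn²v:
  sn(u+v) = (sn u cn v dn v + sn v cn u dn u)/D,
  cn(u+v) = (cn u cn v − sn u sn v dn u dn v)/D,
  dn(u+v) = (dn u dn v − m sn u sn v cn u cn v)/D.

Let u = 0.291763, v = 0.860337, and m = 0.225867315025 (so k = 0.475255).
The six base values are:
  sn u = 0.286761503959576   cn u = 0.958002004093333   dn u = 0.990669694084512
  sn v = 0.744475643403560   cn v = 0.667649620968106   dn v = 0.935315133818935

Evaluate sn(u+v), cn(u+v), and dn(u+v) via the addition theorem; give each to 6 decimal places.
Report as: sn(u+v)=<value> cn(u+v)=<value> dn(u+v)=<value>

m = k² = 0.225867315025
D = 1 − m·sn²u·sn²v = 0.9897057176549865
sn(u+v) = (sn u·cn v·dn v + sn v·cn u·dn u)/D = 0.8856265888904223/0.9897057176549865 = 0.8948383070766027
cn(u+v) = (cn u·cn v − sn u·sn v·dn u·dn v)/D = 0.4417951477883011/0.9897057176549865 = 0.4463904167746879
dn(u+v) = (dn u·dn v − m·sn u·sn v·cn u·cn v)/D = 0.895746554633558/0.9897057176549865 = 0.9050635341947344

sn(u+v)=0.894838 cn(u+v)=0.446390 dn(u+v)=0.905064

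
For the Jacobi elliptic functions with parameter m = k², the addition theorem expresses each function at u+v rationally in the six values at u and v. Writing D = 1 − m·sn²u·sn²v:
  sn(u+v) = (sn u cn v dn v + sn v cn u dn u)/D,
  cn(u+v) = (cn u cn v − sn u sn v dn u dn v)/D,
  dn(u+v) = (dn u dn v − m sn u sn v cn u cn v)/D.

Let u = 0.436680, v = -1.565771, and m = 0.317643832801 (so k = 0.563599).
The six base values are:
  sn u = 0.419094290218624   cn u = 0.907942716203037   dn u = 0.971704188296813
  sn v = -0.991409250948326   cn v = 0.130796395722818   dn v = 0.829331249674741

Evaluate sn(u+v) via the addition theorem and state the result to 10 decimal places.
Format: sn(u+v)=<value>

sn(u+v)=-0.8773211299

m = k² = 0.317643832801
D = 1 − m·sn²u·sn²v = 0.9451634845787828
sn(u+v) = (sn u·cn v·dn v + sn v·cn u·dn u)/D = -0.8292118962199651/0.9451634845787828 = -0.8773211298884529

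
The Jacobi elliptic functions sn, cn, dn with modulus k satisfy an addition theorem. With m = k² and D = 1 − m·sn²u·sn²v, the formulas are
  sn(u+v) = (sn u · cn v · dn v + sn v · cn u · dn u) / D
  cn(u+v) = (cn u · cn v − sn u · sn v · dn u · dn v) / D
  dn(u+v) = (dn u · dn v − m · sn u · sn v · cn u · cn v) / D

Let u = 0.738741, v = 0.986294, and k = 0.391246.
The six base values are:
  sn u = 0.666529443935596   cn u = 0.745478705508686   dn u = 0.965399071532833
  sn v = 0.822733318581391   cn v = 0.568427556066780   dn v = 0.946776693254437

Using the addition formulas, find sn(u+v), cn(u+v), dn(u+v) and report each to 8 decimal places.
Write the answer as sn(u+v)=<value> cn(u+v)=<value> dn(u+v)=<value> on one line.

sn(u+v)=0.99669678 cn(u+v)=-0.08121288 dn(u+v)=0.92083450

m = k² = 0.153073432516
D = 1 − m·sn²u·sn²v = 0.953968336464042
sn(u+v) = (sn u·cn v·dn v + sn v·cn u·dn u)/D = 0.9508171675572622/0.953968336464042 = 0.9966967783035024
cn(u+v) = (cn u·cn v − sn u·sn v·dn u·dn v)/D = -0.07747451745158995/0.953968336464042 = -0.08121288148698445
dn(u+v) = (dn u·dn v − m·sn u·sn v·cn u·cn v)/D = 0.8784469518940609/0.953968336464042 = 0.9208344955662711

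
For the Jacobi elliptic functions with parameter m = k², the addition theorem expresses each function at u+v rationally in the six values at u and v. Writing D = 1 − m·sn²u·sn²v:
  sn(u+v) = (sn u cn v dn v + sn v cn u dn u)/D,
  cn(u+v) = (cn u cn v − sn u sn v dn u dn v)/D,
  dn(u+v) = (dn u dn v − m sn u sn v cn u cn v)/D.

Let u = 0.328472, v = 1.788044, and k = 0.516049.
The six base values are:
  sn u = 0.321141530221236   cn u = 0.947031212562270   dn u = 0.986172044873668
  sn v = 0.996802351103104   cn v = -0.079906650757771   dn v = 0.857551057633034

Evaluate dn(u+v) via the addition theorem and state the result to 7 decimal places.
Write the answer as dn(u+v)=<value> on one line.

m = k² = 0.266306570401
D = 1 − m·sn²u·sn²v = 0.9727106661868656
dn(u+v) = (dn u·dn v − m·sn u·sn v·cn u·cn v)/D = 0.8521439927805066/0.9727106661868656 = 0.8760508364948914

dn(u+v)=0.8760508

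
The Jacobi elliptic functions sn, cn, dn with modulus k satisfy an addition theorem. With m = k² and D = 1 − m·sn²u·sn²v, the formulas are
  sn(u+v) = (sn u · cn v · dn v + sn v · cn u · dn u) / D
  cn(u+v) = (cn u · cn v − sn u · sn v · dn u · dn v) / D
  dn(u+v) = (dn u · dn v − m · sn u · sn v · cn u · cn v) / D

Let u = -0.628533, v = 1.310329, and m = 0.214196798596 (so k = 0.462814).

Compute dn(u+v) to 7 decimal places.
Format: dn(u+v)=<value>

sn u = -0.5813337825160843, cn u = 0.8136651850150294, dn u = 0.963126374493618
sn v = 0.9500344501043472, cn v = 0.3121450682213809, dn v = 0.8981499700601122
m = k² = 0.214196798596
D = 1 − m·sn²u·sn²v = 0.934665464724059
dn(u+v) = (dn u·dn v − m·sn u·sn v·cn u·cn v)/D = 0.8950774705415243/0.934665464724059 = 0.9576447449096429

dn(u+v)=0.9576447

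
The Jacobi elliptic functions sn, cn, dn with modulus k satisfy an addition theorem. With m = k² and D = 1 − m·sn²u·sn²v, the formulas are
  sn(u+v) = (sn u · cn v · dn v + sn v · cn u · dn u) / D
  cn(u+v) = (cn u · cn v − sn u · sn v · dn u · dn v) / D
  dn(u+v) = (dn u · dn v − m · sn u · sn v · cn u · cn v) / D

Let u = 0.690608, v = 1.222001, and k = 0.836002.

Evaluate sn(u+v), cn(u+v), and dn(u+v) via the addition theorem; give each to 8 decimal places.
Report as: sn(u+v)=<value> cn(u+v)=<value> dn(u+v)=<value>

sn(u+v)=0.99606995 cn(u+v)=0.08857006 dn(u+v)=0.55369963

sn u = 0.6100344956591796, cn u = 0.7923748570631519, dn u = 0.8601802952243783
sn v = 0.8747076571996329, cn v = 0.4846509201851674, dn v = 0.6821016689987914
m = k² = 0.698899344004
D = 1 − m·sn²u·sn²v = 0.8010017408792745
sn(u+v) = (sn u·cn v·dn v + sn v·cn u·dn u)/D = 0.7978537636859539/0.8010017408792745 = 0.9960699496234989
cn(u+v) = (cn u·cn v − sn u·sn v·dn u·dn v)/D = 0.07094477192708753/0.8010017408792745 = 0.08857005959713662
dn(u+v) = (dn u·dn v − m·sn u·sn v·cn u·cn v)/D = 0.4435143677616042/0.8010017408792745 = 0.5536996302589183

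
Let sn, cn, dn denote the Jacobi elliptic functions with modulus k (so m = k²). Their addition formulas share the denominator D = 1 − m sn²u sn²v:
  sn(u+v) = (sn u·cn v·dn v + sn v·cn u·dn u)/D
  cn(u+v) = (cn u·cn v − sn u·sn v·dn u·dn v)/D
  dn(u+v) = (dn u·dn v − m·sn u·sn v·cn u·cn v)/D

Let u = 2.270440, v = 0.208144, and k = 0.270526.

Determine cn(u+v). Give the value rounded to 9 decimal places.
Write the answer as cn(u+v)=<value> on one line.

sn u = 0.7973313279026278, cn u = -0.6035418407575669, dn u = 0.9764599346786899
sn v = 0.2065376428820959, cn v = 0.9784386552424775, dn v = 0.9984378389302903
m = k² = 0.073184316676
D = 1 − m·sn²u·sn²v = 0.9980153034656614
cn(u+v) = (cn u·cn v − sn u·sn v·dn u·dn v)/D = -0.7510798480548665/0.9980153034656614 = -0.7525734780285449

cn(u+v)=-0.752573478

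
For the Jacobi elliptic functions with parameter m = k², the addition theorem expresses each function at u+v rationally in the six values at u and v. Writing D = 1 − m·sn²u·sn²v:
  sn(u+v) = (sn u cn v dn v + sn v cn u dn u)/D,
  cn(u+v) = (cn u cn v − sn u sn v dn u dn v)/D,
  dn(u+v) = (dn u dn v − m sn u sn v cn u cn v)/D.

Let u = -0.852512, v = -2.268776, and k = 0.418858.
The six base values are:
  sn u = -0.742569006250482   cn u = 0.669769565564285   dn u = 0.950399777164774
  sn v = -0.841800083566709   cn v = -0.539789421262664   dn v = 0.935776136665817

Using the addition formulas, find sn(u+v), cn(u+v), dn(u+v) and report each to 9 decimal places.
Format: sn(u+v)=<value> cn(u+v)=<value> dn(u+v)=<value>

sn(u+v)=-0.172590444 cn(u+v)=-0.984993674 dn(u+v)=0.997383591

m = k² = 0.175442024164
D = 1 − m·sn²u·sn²v = 0.9314472004222867
sn(u+v) = (sn u·cn v·dn v + sn v·cn u·dn u)/D = -0.1607588860759273/0.9314472004222867 = -0.1725904442066546
cn(u+v) = (cn u·cn v − sn u·sn v·dn u·dn v)/D = -0.9174696004348822/0.9314472004222867 = -0.9849936743799676
dn(u+v) = (dn u·dn v − m·sn u·sn v·cn u·cn v)/D = 0.9290101535260375/0.9314472004222867 = 0.997383590937689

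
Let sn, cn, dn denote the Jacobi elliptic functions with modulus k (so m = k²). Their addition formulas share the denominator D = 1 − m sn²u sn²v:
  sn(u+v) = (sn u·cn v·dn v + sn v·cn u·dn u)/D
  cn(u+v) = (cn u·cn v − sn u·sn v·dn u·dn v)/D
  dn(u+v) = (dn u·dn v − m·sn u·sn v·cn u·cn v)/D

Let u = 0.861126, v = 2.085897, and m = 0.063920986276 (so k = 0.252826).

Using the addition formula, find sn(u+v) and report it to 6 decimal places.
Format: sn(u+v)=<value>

sn u = 0.7547478445800089, cn u = 0.6560150082900777, dn u = 0.9816250679096977
sn v = 0.8896038313032349, cn v = -0.4567329890982319, dn v = 0.9743783929036092
m = k² = 0.063920986276
D = 1 − m·sn²u·sn²v = 0.9711835472136655
sn(u+v) = (sn u·cn v·dn v + sn v·cn u·dn u)/D = 0.2369839706937818/0.9711835472136655 = 0.2440156357402172

sn(u+v)=0.244016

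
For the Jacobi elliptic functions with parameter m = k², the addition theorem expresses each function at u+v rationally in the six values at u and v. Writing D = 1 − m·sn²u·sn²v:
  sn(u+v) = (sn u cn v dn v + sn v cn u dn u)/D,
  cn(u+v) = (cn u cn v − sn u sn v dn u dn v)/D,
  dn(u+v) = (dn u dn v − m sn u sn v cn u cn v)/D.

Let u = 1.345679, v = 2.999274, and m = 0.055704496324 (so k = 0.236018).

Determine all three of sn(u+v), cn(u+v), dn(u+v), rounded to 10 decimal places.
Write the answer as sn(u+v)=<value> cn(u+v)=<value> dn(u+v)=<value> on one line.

sn u = 0.9711372192820625, cn u = 0.2385214902793944, dn u = 0.9733779696535809
sn v = 0.1863388080577472, cn v = -0.9824855462609198, dn v = 0.9990324419385111
m = k² = 0.055704496324
D = 1 − m·sn²u·sn²v = 0.9981758603812418
sn(u+v) = (sn u·cn v·dn v + sn v·cn u·dn u)/D = -0.9099425343832612/0.9981758603812418 = -0.911605429964735
cn(u+v) = (cn u·cn v − sn u·sn v·dn u·dn v)/D = -0.4103165026756781/0.9981758603812418 = -0.4110663450816797
dn(u+v) = (dn u·dn v − m·sn u·sn v·cn u·cn v)/D = 0.9747984307782124/0.9981758603812418 = 0.9765798487712369

sn(u+v)=-0.9116054300 cn(u+v)=-0.4110663451 dn(u+v)=0.9765798488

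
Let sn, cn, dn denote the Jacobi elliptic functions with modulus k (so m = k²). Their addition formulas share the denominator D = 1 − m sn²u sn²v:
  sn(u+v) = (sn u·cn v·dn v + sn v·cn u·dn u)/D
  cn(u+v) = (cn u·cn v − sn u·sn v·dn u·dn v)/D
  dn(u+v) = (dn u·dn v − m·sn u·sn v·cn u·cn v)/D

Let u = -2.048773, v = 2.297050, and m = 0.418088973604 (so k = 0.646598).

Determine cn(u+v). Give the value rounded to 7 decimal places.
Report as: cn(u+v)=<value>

sn u = -0.9804420677394251, cn u = -0.1968079058545171, dn u = 0.7733724934966103
sn v = 0.9236386624527611, cn v = -0.3832644272854898, dn v = 0.8020753041603587
m = k² = 0.418088973604
D = 1 − m·sn²u·sn²v = 0.6571400197963722
cn(u+v) = (cn u·cn v − sn u·sn v·dn u·dn v)/D = 0.6371598423745343/0.6571400197963722 = 0.9695952509055389

cn(u+v)=0.9695953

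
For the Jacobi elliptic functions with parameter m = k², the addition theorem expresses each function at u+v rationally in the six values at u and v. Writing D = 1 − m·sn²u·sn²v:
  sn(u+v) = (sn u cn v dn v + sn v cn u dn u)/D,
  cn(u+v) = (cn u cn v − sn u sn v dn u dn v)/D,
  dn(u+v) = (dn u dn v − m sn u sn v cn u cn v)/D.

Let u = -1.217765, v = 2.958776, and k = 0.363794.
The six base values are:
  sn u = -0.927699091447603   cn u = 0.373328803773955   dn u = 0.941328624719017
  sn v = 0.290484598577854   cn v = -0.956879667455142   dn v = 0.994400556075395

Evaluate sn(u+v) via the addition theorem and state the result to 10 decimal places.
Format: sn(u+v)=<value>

sn(u+v)=0.9943662877

m = k² = 0.132346074436
D = 1 − m·sn²u·sn²v = 0.9903889342367923
sn(u+v) = (sn u·cn v·dn v + sn v·cn u·dn u)/D = 0.9848093679511284/0.9903889342367923 = 0.9943662877352688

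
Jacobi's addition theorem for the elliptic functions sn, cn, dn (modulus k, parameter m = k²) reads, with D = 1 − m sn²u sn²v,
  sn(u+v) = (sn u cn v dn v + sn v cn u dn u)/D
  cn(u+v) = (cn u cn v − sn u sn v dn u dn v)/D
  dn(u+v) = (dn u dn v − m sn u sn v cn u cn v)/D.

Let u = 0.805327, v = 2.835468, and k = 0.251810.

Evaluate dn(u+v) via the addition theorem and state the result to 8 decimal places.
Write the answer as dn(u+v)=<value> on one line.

dn(u+v)=0.99406752

sn u = 0.717694323998182, cn u = 0.6963582822806034, dn u = 0.9835341067073987
sn v = 0.3497575216857841, cn v = -0.9368402617438142, dn v = 0.9961140723039411
m = k² = 0.0634082761
D = 1 − m·sn²u·sn²v = 0.9960046107655455
dn(u+v) = (dn u·dn v − m·sn u·sn v·cn u·cn v)/D = 0.9900958327313483/0.9960046107655455 = 0.9940675193966667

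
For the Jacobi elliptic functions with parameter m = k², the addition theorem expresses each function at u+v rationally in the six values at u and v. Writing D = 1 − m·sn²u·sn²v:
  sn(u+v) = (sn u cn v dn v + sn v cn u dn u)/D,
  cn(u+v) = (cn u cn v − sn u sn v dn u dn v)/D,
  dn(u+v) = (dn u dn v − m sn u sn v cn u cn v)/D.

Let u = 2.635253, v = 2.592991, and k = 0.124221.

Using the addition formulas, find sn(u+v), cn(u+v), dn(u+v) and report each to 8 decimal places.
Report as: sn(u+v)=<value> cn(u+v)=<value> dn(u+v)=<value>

sn u = 0.4953394801986171, cn u = -0.8686994873698061, dn u = 0.9981051379682079
sn v = 0.531526305941584, cn v = -0.8470417853282644, dn v = 0.9978178546330479
m = k² = 0.015430856841
D = 1 − m·sn²u·sn²v = 0.9989303407363311
sn(u+v) = (sn u·cn v·dn v + sn v·cn u·dn u)/D = -0.8795193701414768/0.9989303407363311 = -0.8804611635814024
cn(u+v) = (cn u·cn v − sn u·sn v·dn u·dn v)/D = 0.4736111307703213/0.9989303407363311 = 0.47411827577608
dn(u+v) = (dn u·dn v − m·sn u·sn v·cn u·cn v)/D = 0.9929376715761555/0.9989303407363311 = 0.9940009138617631

sn(u+v)=-0.88046116 cn(u+v)=0.47411828 dn(u+v)=0.99400091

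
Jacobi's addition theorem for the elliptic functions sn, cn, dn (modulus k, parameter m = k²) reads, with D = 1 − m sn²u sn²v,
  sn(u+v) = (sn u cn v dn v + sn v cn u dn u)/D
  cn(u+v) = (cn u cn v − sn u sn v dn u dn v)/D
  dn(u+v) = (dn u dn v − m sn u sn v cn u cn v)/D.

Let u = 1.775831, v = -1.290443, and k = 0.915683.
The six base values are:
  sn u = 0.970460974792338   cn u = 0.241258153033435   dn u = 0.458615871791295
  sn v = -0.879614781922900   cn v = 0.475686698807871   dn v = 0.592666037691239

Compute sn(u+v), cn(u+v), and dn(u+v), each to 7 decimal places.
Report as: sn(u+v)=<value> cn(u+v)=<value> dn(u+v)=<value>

sn(u+v)=0.4531224 cn(u+v)=0.8914483 dn(u+v)=0.9098595

m = k² = 0.838475356489
D = 1 − m·sn²u·sn²v = 0.3890136715328386
sn(u+v) = (sn u·cn v·dn v + sn v·cn u·dn u)/D = 0.1762707923796423/0.3890136715328386 = 0.4531223586180888
cn(u+v) = (cn u·cn v − sn u·sn v·dn u·dn v)/D = 0.3467855885029138/0.3890136715328386 = 0.8914483317166397
dn(u+v) = (dn u·dn v − m·sn u·sn v·cn u·cn v)/D = 0.3539477926887828/0.3890136715328386 = 0.9098595206027466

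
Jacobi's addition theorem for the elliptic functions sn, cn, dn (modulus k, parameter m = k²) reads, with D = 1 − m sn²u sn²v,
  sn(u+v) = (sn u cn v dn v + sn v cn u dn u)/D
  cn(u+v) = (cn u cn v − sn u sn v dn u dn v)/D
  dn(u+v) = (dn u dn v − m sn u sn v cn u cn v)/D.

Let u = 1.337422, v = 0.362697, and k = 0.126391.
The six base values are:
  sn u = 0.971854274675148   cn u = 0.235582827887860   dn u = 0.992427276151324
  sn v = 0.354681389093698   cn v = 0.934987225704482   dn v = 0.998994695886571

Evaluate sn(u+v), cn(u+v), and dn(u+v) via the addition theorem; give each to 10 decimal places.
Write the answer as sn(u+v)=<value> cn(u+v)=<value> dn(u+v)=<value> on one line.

m = k² = 0.015974684881
D = 1 − m·sn²u·sn²v = 0.9981019336063491
sn(u+v) = (sn u·cn v·dn v + sn v·cn u·dn u)/D = 0.9906819327714248/0.9981019336063491 = 0.9925658887283043
cn(u+v) = (cn u·cn v − sn u·sn v·dn u·dn v)/D = -0.1214774791844434/0.9981019336063491 = -0.1217084899790947
dn(u+v) = (dn u·dn v − m·sn u·sn v·cn u·cn v)/D = 0.9902166956475112/0.9981019336063491 = 0.992099766874164

sn(u+v)=0.9925658887 cn(u+v)=-0.1217084900 dn(u+v)=0.9920997669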